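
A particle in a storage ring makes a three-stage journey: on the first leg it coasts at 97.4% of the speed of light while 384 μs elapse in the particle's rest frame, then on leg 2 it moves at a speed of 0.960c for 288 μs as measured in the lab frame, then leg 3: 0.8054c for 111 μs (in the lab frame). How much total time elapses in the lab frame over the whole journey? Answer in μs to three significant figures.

Leg 1: β = 0.974; γ = 1/√(1 − 0.974²) = 1/√0.05132 = 4.414; Δt_1 = 4.414 × 384 = 1695 μs.
Leg 2: 288 μs is already measured in the lab frame.
Leg 3: 111 μs is already measured in the lab frame.
Total: 1695 + 288.0 + 111.0 μs.

Δt = 2090 μs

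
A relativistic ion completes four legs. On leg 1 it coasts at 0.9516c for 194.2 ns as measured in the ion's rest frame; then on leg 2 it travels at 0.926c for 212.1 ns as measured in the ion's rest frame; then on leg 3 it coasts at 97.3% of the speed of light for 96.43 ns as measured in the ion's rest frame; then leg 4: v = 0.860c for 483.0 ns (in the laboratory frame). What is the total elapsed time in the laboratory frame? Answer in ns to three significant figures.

Δt = 2090 ns

Leg 1: γ = 1/√(1 − 0.9516²) = 1/√0.09446 = 3.254; Δt_1 = 3.254 × 194.2 = 631.9 ns.
Leg 2: γ = 1/√(1 − 0.926²) = 1/√0.1425 = 2.649; Δt_2 = 2.649 × 212.1 = 561.8 ns.
Leg 3: β = 0.973; γ = 1/√(1 − 0.973²) = 1/√0.05327 = 4.333; Δt_3 = 4.333 × 96.43 = 417.8 ns.
Leg 4: 483.0 ns is already measured in the laboratory frame.
Total: 631.9 + 561.8 + 417.8 + 483.0 ns.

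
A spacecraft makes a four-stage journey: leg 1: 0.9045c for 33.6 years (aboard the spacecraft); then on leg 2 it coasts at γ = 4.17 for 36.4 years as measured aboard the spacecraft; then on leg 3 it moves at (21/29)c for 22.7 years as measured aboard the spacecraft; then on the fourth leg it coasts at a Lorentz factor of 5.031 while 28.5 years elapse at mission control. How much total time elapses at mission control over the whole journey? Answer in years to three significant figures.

Δt = 292 years

Leg 1: γ = 1/√(1 − 0.9045²) = 1/√0.1819 = 2.345; Δt_1 = 2.345 × 33.6 = 78.79 years.
Leg 2: γ = 4.17; Δt_2 = 4.170 × 36.4 = 151.8 years.
Leg 3: γ = 1/√(1 − (21/29)²) = 29/20 = 1.450; Δt_3 = 1.450 × 22.7 = 32.92 years.
Leg 4: 28.5 years is already measured at mission control.
Total: 78.79 + 151.8 + 32.92 + 28.50 years.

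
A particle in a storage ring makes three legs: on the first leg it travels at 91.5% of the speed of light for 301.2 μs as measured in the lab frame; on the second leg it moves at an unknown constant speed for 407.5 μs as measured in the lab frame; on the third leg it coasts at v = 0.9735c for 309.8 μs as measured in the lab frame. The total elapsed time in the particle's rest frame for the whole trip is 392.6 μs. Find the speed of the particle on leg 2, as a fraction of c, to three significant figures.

β = 0.871

Leg 1: β = 0.915; γ = 1/√(1 − 0.915²) = 1/√0.1628 = 2.479; τ_1 = 301.2/2.479 = 121.5 μs.
Leg 2: speed unknown; τ_2 = 407.5/γ_2.
Leg 3: γ = 1/√(1 − 0.9735²) = 1/√0.05230 = 4.373; τ_3 = 309.8/4.373 = 70.85 μs.
Total proper time: 121.5 + τ_2 + 70.85 = 392.6, so τ_2 = 392.6 − 192.4 = 200.2 μs.
γ_2 = 407.5/200.2 = 2.035; β = √(1 − 1/γ²) = √0.7586.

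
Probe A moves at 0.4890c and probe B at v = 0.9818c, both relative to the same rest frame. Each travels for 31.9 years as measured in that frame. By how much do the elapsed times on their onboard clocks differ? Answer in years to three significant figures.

A: γ = 1/√(1 − 0.4890²) = 1/√0.7609 = 1.146; τ_A = 31.9/1.146 = 27.83 years.
B: γ = 1/√(1 − 0.9818²) = 1/√0.03607 = 5.265; τ_B = 31.9/5.265 = 6.058 years.

|τ_A − τ_B| = 21.8 years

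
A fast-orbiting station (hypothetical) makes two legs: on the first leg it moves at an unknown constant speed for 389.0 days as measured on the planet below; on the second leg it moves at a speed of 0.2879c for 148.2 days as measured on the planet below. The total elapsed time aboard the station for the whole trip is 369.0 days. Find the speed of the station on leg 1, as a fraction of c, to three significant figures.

β = 0.812

Leg 1: speed unknown; τ_1 = 389.0/γ_1.
Leg 2: γ = 1/√(1 − 0.2879²) = 1/√0.9171 = 1.044; τ_2 = 148.2/1.044 = 141.9 days.
Total proper time: τ_1 + 141.9 = 369.0, so τ_1 = 369.0 − 141.9 = 227.1 days.
γ_1 = 389.0/227.1 = 1.713; β = √(1 − 1/γ²) = √0.6592.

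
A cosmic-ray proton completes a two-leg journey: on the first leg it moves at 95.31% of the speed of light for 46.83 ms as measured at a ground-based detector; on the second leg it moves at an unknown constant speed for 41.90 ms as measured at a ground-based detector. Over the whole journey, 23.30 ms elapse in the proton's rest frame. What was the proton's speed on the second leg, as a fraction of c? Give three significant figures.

β = 0.976

Leg 1: β = 0.9531; γ = 1/√(1 − 0.9531²) = 1/√0.09160 = 3.304; τ_1 = 46.83/3.304 = 14.17 ms.
Leg 2: speed unknown; τ_2 = 41.90/γ_2.
Total proper time: 14.17 + τ_2 = 23.30, so τ_2 = 23.30 − 14.17 = 9.127 ms.
γ_2 = 41.90/9.127 = 4.591; β = √(1 − 1/γ²) = √0.9526.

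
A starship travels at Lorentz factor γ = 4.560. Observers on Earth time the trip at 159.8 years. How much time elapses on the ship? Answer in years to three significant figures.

τ = 35.0 years

γ = 4.560
The interval measured on Earth is the dilated one; the clock on the ship measures the proper time τ = Δt/γ = 159.8/4.560 years.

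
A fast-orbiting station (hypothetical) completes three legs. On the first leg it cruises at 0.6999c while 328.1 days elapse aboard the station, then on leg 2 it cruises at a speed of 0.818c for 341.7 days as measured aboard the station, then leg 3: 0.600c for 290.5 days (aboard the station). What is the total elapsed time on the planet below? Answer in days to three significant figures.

Δt = 1420 days

Leg 1: γ = 1/√(1 − 0.6999²) = 1/√0.5101 = 1.400; Δt_1 = 1.400 × 328.1 = 459.4 days.
Leg 2: γ = 1/√(1 − 0.818²) = 1/√0.3309 = 1.738; Δt_2 = 1.738 × 341.7 = 594.0 days.
Leg 3: γ = 1/√(1 − 0.600²) = 5/4 = 1.250; Δt_3 = 1.250 × 290.5 = 363.1 days.
Total: 459.4 + 594.0 + 363.1 days.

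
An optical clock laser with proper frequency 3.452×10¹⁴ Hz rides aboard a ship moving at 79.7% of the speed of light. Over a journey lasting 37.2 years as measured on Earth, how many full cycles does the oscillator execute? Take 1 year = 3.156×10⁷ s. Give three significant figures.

N = 2.45×10²³

β = 0.797; γ = 1/√(1 − 0.797²) = 1/√0.3648 = 1.656
The oscillator's own cycle count is N = f × τ where τ is the proper time on the ship. τ = Δt/γ = 37.2/1.656 = 22.47 years = 7.091×10⁸ s.
N = 3.452×10¹⁴ × 7.091×10⁸ = 2.448×10²³.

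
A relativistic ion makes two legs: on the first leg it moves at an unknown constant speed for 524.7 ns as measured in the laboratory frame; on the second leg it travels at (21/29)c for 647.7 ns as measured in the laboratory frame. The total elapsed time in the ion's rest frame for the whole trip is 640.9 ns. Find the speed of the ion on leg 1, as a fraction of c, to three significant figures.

Leg 1: speed unknown; τ_1 = 524.7/γ_1.
Leg 2: γ = 1/√(1 − (21/29)²) = 29/20 = 1.450; τ_2 = 647.7/1.450 = 446.7 ns.
Total proper time: τ_1 + 446.7 = 640.9, so τ_1 = 640.9 − 446.7 = 194.2 ns.
γ_1 = 524.7/194.2 = 2.702; β = √(1 − 1/γ²) = √0.8630.

β = 0.929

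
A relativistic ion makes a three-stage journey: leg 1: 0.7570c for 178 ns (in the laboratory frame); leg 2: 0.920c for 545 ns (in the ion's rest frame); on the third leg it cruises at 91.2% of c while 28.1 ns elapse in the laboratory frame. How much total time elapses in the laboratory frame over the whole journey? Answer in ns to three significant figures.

Leg 1: 178 ns is already measured in the laboratory frame.
Leg 2: γ = 1/√(1 − 0.920²) = 1/√0.1536 = 2.552; Δt_2 = 2.552 × 545 = 1391 ns.
Leg 3: 28.1 ns is already measured in the laboratory frame.
Total: 178.0 + 1391 + 28.10 ns.

Δt = 1600 ns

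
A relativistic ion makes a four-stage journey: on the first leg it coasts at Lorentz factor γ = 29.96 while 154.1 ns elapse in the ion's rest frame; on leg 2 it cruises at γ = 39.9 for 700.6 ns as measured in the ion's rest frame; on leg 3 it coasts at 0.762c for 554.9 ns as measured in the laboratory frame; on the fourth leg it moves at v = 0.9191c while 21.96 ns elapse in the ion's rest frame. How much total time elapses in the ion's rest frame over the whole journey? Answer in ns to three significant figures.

Leg 1: 154.1 ns is already measured in the ion's rest frame.
Leg 2: 700.6 ns is already measured in the ion's rest frame.
Leg 3: γ = 1/√(1 − 0.762²) = 1/√0.4194 = 1.544; τ_3 = 554.9/1.544 = 359.3 ns.
Leg 4: 21.96 ns is already measured in the ion's rest frame.
Total: 154.1 + 700.6 + 359.3 + 21.96 ns.

τ = 1240 ns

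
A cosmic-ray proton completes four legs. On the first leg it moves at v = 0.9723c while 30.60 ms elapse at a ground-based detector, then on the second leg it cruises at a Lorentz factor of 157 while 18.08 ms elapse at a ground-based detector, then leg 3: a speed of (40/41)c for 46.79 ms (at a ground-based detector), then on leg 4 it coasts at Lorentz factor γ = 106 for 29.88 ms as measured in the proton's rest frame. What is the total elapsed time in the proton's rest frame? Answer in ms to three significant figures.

Leg 1: γ = 1/√(1 − 0.9723²) = 1/√0.05463 = 4.278; τ_1 = 30.60/4.278 = 7.152 ms.
Leg 2: γ = 157; τ_2 = 18.08/157.0 = 0.1152 ms.
Leg 3: γ = 1/√(1 − (40/41)²) = 41/9 ≈ 4.556; τ_3 = 46.79/4.556 = 10.27 ms.
Leg 4: 29.88 ms is already measured in the proton's rest frame.
Total: 7.152 + 0.1152 + 10.27 + 29.88 ms.

τ = 47.4 ms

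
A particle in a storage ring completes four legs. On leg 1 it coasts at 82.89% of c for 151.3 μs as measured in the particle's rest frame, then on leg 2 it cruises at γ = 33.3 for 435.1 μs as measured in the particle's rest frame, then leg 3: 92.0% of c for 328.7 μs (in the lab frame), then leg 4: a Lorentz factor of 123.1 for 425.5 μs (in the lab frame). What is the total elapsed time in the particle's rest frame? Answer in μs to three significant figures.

Leg 1: 151.3 μs is already measured in the particle's rest frame.
Leg 2: 435.1 μs is already measured in the particle's rest frame.
Leg 3: β = 0.920; γ = 1/√(1 − 0.920²) = 1/√0.1536 = 2.552; τ_3 = 328.7/2.552 = 128.8 μs.
Leg 4: γ = 123.1; τ_4 = 425.5/123.1 = 3.457 μs.
Total: 151.3 + 435.1 + 128.8 + 3.457 μs.

τ = 719 μs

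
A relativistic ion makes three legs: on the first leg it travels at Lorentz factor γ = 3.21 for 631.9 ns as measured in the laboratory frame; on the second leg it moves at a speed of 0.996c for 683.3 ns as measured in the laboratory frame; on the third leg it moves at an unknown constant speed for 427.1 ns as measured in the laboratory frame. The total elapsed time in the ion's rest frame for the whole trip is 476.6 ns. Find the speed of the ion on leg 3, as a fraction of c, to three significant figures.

Leg 1: γ = 3.21; τ_1 = 631.9/3.210 = 196.9 ns.
Leg 2: γ = 1/√(1 − 0.996²) = 1/√0.007984 = 11.19; τ_2 = 683.3/11.19 = 61.06 ns.
Leg 3: speed unknown; τ_3 = 427.1/γ_3.
Total proper time: 196.9 + 61.06 + τ_3 = 476.6, so τ_3 = 476.6 − 257.9 = 218.7 ns.
γ_3 = 427.1/218.7 = 1.953; β = √(1 − 1/γ²) = √0.7378.

β = 0.859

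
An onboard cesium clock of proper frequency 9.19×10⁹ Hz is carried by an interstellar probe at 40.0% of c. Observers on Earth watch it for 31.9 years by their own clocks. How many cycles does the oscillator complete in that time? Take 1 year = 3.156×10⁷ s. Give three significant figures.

N = 8.48×10¹⁸

β = 0.400; γ = 1/√(1 − 0.400²) = 1/√0.8400 = 1.091
During 31.9 years of lab time, the oscillator's proper time advances by τ = Δt/γ = 31.9/1.091 = 29.24 years = 9.227×10⁸ s.
N = f × τ = 9.19×10⁹ × 9.227×10⁸ = 8.480×10¹⁸.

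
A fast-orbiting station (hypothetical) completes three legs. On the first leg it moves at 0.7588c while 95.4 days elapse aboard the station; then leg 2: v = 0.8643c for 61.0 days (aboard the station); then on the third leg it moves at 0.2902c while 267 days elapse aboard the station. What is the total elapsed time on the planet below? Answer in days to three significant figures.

Δt = 547 days

Leg 1: γ = 1/√(1 − 0.7588²) = 1/√0.4242 = 1.535; Δt_1 = 1.535 × 95.4 = 146.5 days.
Leg 2: γ = 1/√(1 − 0.8643²) = 1/√0.2530 = 1.988; Δt_2 = 1.988 × 61.0 = 121.3 days.
Leg 3: γ = 1/√(1 − 0.2902²) = 1/√0.9158 = 1.045; Δt_3 = 1.045 × 267 = 279.0 days.
Total: 146.5 + 121.3 + 279.0 days.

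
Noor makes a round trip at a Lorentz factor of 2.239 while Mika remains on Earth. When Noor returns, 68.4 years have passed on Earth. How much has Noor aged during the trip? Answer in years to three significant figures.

γ = 2.239
Noor's clock measures proper time along the trip: τ = Δt/γ = 68.4/2.239 years.

τ = 30.5 years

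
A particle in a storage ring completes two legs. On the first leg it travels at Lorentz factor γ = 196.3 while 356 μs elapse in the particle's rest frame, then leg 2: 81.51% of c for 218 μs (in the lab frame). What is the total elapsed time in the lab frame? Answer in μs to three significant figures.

Leg 1: γ = 196.3; Δt_1 = 196.3 × 356 = 6.988×10⁴ μs.
Leg 2: 218 μs is already measured in the lab frame.
Total: 6.988×10⁴ + 218.0 μs.

Δt = 7.01×10⁴ μs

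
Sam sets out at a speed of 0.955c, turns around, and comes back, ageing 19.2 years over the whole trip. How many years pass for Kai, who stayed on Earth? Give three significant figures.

γ = 1/√(1 − 0.955²) = 1/√0.08798 = 3.371
Earth-frame duration is the dilated interval: Δt = γτ = 3.371 × 19.2 years.

Δt = 64.7 years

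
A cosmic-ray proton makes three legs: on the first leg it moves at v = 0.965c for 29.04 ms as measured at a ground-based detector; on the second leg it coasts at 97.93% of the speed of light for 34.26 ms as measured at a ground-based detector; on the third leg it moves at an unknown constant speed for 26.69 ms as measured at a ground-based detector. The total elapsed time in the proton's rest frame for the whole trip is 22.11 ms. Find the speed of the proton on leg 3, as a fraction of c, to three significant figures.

β = 0.959

Leg 1: γ = 1/√(1 − 0.965²) = 1/√0.06878 = 3.813; τ_1 = 29.04/3.813 = 7.616 ms.
Leg 2: β = 0.9793; γ = 1/√(1 − 0.9793²) = 1/√0.04097 = 4.940; τ_2 = 34.26/4.940 = 6.935 ms.
Leg 3: speed unknown; τ_3 = 26.69/γ_3.
Total proper time: 7.616 + 6.935 + τ_3 = 22.11, so τ_3 = 22.11 − 14.55 = 7.560 ms.
γ_3 = 26.69/7.560 = 3.531; β = √(1 − 1/γ²) = √0.9198.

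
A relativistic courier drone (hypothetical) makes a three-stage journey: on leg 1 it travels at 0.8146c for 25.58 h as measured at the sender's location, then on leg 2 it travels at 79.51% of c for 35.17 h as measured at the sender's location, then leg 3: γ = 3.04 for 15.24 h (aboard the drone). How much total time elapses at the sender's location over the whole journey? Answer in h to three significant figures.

Leg 1: 25.58 h is already measured at the sender's location.
Leg 2: 35.17 h is already measured at the sender's location.
Leg 3: γ = 3.04; Δt_3 = 3.040 × 15.24 = 46.33 h.
Total: 25.58 + 35.17 + 46.33 h.

Δt = 107 h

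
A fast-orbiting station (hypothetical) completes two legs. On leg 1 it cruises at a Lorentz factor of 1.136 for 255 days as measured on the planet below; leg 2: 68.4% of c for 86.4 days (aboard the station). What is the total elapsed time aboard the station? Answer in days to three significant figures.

τ = 311 days

Leg 1: γ = 1.136; τ_1 = 255/1.136 = 224.5 days.
Leg 2: 86.4 days is already measured aboard the station.
Total: 224.5 + 86.40 days.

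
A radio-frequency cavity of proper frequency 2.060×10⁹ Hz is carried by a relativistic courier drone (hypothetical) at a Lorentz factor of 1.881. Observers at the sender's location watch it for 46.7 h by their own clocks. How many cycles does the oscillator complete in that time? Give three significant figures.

γ = 1.881
During 46.7 h of lab time, the oscillator's proper time advances by τ = Δt/γ = 46.7/1.881 = 24.83 h = 8.938×10⁴ s.
N = f × τ = 2.060×10⁹ × 8.938×10⁴ = 1.841×10¹⁴.

N = 1.84×10¹⁴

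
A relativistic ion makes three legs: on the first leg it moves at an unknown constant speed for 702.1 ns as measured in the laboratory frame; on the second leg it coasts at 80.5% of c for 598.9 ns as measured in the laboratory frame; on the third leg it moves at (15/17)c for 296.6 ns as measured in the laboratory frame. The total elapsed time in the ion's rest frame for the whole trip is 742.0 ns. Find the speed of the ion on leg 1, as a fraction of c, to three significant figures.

Leg 1: speed unknown; τ_1 = 702.1/γ_1.
Leg 2: β = 0.805; γ = 1/√(1 − 0.805²) = 1/√0.3520 = 1.686; τ_2 = 598.9/1.686 = 355.3 ns.
Leg 3: γ = 1/√(1 − (15/17)²) = 17/8 = 2.125; τ_3 = 296.6/2.125 = 139.6 ns.
Total proper time: τ_1 + 355.3 + 139.6 = 742.0, so τ_1 = 742.0 − 494.9 = 247.1 ns.
γ_1 = 702.1/247.1 = 2.841; β = √(1 − 1/γ²) = √0.8761.

β = 0.936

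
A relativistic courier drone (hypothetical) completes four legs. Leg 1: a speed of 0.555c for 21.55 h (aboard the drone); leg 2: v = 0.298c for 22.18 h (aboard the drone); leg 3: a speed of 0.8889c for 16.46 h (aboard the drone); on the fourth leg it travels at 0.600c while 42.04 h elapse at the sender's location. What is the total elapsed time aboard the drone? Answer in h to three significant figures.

Leg 1: 21.55 h is already measured aboard the drone.
Leg 2: 22.18 h is already measured aboard the drone.
Leg 3: 16.46 h is already measured aboard the drone.
Leg 4: γ = 1/√(1 − 0.600²) = 5/4 = 1.250; τ_4 = 42.04/1.250 = 33.63 h.
Total: 21.55 + 22.18 + 16.46 + 33.63 h.

τ = 93.8 h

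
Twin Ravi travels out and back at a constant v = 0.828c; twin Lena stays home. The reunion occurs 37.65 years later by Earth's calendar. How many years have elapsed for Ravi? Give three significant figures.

γ = 1/√(1 − 0.828²) = 1/√0.3144 = 1.783
Ravi's clock measures proper time along the trip: τ = Δt/γ = 37.65/1.783 years.

τ = 21.1 years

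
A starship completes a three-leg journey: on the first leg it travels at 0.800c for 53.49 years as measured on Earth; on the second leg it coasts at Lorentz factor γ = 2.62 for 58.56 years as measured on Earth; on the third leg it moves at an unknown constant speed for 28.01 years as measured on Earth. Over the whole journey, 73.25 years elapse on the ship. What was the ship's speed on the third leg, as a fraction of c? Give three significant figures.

Leg 1: γ = 1/√(1 − 0.800²) = 5/3 ≈ 1.667; τ_1 = 53.49/1.667 = 32.09 years.
Leg 2: γ = 2.62; τ_2 = 58.56/2.620 = 22.35 years.
Leg 3: speed unknown; τ_3 = 28.01/γ_3.
Total proper time: 32.09 + 22.35 + τ_3 = 73.25, so τ_3 = 73.25 − 54.45 = 18.80 years.
γ_3 = 28.01/18.80 = 1.490; β = √(1 − 1/γ²) = √0.5493.

β = 0.741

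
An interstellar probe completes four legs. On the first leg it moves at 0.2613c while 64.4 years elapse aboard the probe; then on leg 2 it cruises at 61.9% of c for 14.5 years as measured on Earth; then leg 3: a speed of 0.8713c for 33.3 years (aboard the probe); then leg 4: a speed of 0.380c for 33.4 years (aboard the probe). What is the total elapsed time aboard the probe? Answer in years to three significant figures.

Leg 1: 64.4 years is already measured aboard the probe.
Leg 2: β = 0.619; γ = 1/√(1 − 0.619²) = 1/√0.6168 = 1.273; τ_2 = 14.5/1.273 = 11.39 years.
Leg 3: 33.3 years is already measured aboard the probe.
Leg 4: 33.4 years is already measured aboard the probe.
Total: 64.40 + 11.39 + 33.30 + 33.40 years.

τ = 142 years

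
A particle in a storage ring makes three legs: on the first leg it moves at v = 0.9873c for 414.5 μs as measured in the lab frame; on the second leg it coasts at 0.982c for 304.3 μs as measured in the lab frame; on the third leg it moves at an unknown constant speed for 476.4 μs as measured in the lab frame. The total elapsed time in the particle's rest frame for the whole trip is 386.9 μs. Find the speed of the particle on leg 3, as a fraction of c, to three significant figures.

β = 0.833

Leg 1: γ = 1/√(1 − 0.9873²) = 1/√0.02524 = 6.295; τ_1 = 414.5/6.295 = 65.85 μs.
Leg 2: γ = 1/√(1 − 0.982²) = 1/√0.03568 = 5.294; τ_2 = 304.3/5.294 = 57.48 μs.
Leg 3: speed unknown; τ_3 = 476.4/γ_3.
Total proper time: 65.85 + 57.48 + τ_3 = 386.9, so τ_3 = 386.9 − 123.3 = 263.6 μs.
γ_3 = 476.4/263.6 = 1.807; β = √(1 − 1/γ²) = √0.6939.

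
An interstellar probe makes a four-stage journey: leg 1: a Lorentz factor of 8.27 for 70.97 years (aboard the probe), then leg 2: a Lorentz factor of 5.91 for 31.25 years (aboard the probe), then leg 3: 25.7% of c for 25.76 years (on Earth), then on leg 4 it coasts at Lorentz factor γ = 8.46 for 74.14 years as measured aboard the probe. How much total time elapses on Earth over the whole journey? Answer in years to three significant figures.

Δt = 1420 years

Leg 1: γ = 8.27; Δt_1 = 8.270 × 70.97 = 586.9 years.
Leg 2: γ = 5.91; Δt_2 = 5.910 × 31.25 = 184.7 years.
Leg 3: 25.76 years is already measured on Earth.
Leg 4: γ = 8.46; Δt_4 = 8.460 × 74.14 = 627.2 years.
Total: 586.9 + 184.7 + 25.76 + 627.2 years.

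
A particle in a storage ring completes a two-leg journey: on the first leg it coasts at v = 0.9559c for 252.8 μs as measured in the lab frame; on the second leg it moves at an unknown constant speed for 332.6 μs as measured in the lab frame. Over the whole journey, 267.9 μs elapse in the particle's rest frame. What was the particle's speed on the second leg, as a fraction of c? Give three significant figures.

Leg 1: γ = 1/√(1 − 0.9559²) = 1/√0.08626 = 3.405; τ_1 = 252.8/3.405 = 74.25 μs.
Leg 2: speed unknown; τ_2 = 332.6/γ_2.
Total proper time: 74.25 + τ_2 = 267.9, so τ_2 = 267.9 − 74.25 = 193.7 μs.
γ_2 = 332.6/193.7 = 1.717; β = √(1 − 1/γ²) = √0.6610.

β = 0.813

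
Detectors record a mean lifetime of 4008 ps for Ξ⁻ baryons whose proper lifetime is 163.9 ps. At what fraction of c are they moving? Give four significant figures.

β = 0.9992

γ = Δt/τ₀ = 4008/163.9 = 24.45
β = √(1 − 1/γ²) = √(1 − 0.001672) = √0.9983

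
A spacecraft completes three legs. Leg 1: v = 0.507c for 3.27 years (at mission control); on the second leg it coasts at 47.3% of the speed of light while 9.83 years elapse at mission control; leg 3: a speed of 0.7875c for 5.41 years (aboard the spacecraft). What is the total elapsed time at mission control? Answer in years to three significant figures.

Δt = 21.9 years

Leg 1: 3.27 years is already measured at mission control.
Leg 2: 9.83 years is already measured at mission control.
Leg 3: γ = 1/√(1 − 0.7875²) = 1/√0.3798 = 1.623; Δt_3 = 1.623 × 5.41 = 8.778 years.
Total: 3.270 + 9.830 + 8.778 years.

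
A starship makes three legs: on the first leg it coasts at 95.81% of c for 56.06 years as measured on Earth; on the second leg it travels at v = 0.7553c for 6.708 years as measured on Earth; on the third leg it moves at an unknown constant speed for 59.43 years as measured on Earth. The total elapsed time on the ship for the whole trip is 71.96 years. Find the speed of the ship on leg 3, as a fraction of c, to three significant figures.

β = 0.499

Leg 1: β = 0.9581; γ = 1/√(1 − 0.9581²) = 1/√0.08204 = 3.491; τ_1 = 56.06/3.491 = 16.06 years.
Leg 2: γ = 1/√(1 − 0.7553²) = 1/√0.4295 = 1.526; τ_2 = 6.708/1.526 = 4.396 years.
Leg 3: speed unknown; τ_3 = 59.43/γ_3.
Total proper time: 16.06 + 4.396 + τ_3 = 71.96, so τ_3 = 71.96 − 20.45 = 51.51 years.
γ_3 = 59.43/51.51 = 1.154; β = √(1 − 1/γ²) = √0.2489.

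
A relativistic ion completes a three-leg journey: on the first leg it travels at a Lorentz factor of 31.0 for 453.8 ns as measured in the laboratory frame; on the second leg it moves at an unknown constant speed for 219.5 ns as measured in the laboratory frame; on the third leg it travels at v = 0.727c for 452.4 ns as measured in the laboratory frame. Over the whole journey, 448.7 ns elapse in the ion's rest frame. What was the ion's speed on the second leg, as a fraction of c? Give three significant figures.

β = 0.827

Leg 1: γ = 31.0; τ_1 = 453.8/31.00 = 14.64 ns.
Leg 2: speed unknown; τ_2 = 219.5/γ_2.
Leg 3: γ = 1/√(1 − 0.727²) = 1/√0.4715 = 1.456; τ_3 = 452.4/1.456 = 310.6 ns.
Total proper time: 14.64 + τ_2 + 310.6 = 448.7, so τ_2 = 448.7 − 325.3 = 123.4 ns.
γ_2 = 219.5/123.4 = 1.778; β = √(1 − 1/γ²) = √0.6838.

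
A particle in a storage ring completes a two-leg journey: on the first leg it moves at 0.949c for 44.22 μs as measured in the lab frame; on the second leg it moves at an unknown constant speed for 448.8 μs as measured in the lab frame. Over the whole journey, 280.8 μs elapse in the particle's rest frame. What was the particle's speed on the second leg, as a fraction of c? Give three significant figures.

Leg 1: γ = 1/√(1 − 0.949²) = 1/√0.09940 = 3.172; τ_1 = 44.22/3.172 = 13.94 μs.
Leg 2: speed unknown; τ_2 = 448.8/γ_2.
Total proper time: 13.94 + τ_2 = 280.8, so τ_2 = 280.8 − 13.94 = 266.9 μs.
γ_2 = 448.8/266.9 = 1.682; β = √(1 − 1/γ²) = √0.6464.

β = 0.804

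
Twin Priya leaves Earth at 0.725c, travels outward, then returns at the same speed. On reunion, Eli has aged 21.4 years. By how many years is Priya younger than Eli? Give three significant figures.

γ = 1/√(1 − 0.725²) = 1/√0.4744 = 1.452
Priya's elapsed proper time: τ = 21.4/1.452 = 14.74 years.
Age gap = Δt − τ = 21.4 − 14.74 years.

Δt − τ = 6.66 years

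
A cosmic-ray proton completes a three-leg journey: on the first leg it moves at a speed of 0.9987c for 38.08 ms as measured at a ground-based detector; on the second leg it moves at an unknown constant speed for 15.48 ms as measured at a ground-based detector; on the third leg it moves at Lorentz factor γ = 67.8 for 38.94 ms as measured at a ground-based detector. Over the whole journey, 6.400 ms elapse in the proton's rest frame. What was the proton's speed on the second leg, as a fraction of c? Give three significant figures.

β = 0.968

Leg 1: γ = 1/√(1 − 0.9987²) = 1/√0.002598 = 19.62; τ_1 = 38.08/19.62 = 1.941 ms.
Leg 2: speed unknown; τ_2 = 15.48/γ_2.
Leg 3: γ = 67.8; τ_3 = 38.94/67.80 = 0.5743 ms.
Total proper time: 1.941 + τ_2 + 0.5743 = 6.400, so τ_2 = 6.400 − 2.515 = 3.885 ms.
γ_2 = 15.48/3.885 = 3.985; β = √(1 − 1/γ²) = √0.9370.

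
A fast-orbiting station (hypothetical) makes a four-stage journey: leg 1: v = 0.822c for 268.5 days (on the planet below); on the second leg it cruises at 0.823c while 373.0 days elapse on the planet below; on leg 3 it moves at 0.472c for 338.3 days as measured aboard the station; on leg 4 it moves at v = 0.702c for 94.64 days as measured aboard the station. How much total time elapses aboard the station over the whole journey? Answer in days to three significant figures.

τ = 798 days

Leg 1: γ = 1/√(1 − 0.822²) = 1/√0.3243 = 1.756; τ_1 = 268.5/1.756 = 152.9 days.
Leg 2: γ = 1/√(1 − 0.823²) = 1/√0.3227 = 1.760; τ_2 = 373.0/1.760 = 211.9 days.
Leg 3: 338.3 days is already measured aboard the station.
Leg 4: 94.64 days is already measured aboard the station.
Total: 152.9 + 211.9 + 338.3 + 94.64 days.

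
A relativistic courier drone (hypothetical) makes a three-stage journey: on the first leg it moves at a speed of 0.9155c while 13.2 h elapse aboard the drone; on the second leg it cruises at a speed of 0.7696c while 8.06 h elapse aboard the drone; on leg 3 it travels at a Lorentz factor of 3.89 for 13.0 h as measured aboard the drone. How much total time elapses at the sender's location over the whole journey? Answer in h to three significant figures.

Leg 1: γ = 1/√(1 − 0.9155²) = 1/√0.1619 = 2.486; Δt_1 = 2.486 × 13.2 = 32.81 h.
Leg 2: γ = 1/√(1 − 0.7696²) = 1/√0.4077 = 1.566; Δt_2 = 1.566 × 8.06 = 12.62 h.
Leg 3: γ = 3.89; Δt_3 = 3.890 × 13.0 = 50.57 h.
Total: 32.81 + 12.62 + 50.57 h.

Δt = 96.0 h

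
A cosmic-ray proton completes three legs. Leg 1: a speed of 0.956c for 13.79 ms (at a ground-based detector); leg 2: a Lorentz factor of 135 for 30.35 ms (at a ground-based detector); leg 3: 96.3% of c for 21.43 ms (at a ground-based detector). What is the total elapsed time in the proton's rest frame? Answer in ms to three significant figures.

τ = 10.0 ms

Leg 1: γ = 1/√(1 − 0.956²) = 1/√0.08606 = 3.409; τ_1 = 13.79/3.409 = 4.046 ms.
Leg 2: γ = 135; τ_2 = 30.35/135.0 = 0.2248 ms.
Leg 3: β = 0.963; γ = 1/√(1 − 0.963²) = 1/√0.07263 = 3.711; τ_3 = 21.43/3.711 = 5.775 ms.
Total: 4.046 + 0.2248 + 5.775 ms.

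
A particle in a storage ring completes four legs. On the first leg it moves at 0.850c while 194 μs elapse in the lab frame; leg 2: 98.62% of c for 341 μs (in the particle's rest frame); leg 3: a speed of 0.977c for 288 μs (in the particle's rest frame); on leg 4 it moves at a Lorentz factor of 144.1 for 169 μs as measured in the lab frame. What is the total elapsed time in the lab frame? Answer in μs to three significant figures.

Δt = 3770 μs

Leg 1: 194 μs is already measured in the lab frame.
Leg 2: β = 0.9862; γ = 1/√(1 − 0.9862²) = 1/√0.02741 = 6.040; Δt_2 = 6.040 × 341 = 2060 μs.
Leg 3: γ = 1/√(1 − 0.977²) = 1/√0.04547 = 4.690; Δt_3 = 4.690 × 288 = 1351 μs.
Leg 4: 169 μs is already measured in the lab frame.
Total: 194.0 + 2060 + 1351 + 169.0 μs.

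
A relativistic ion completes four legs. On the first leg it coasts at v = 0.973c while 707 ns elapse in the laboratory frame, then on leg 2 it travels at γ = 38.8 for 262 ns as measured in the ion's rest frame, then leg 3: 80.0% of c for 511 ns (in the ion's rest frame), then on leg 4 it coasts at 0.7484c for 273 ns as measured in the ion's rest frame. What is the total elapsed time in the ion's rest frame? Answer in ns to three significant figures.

τ = 1210 ns

Leg 1: γ = 1/√(1 − 0.973²) = 1/√0.05327 = 4.333; τ_1 = 707/4.333 = 163.2 ns.
Leg 2: 262 ns is already measured in the ion's rest frame.
Leg 3: 511 ns is already measured in the ion's rest frame.
Leg 4: 273 ns is already measured in the ion's rest frame.
Total: 163.2 + 262.0 + 511.0 + 273.0 ns.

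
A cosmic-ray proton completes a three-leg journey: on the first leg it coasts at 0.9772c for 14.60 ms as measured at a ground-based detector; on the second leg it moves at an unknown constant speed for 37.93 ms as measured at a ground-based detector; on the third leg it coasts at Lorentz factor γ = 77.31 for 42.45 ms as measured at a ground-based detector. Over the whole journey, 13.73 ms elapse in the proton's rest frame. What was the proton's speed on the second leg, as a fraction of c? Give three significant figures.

β = 0.964

Leg 1: γ = 1/√(1 − 0.9772²) = 1/√0.04508 = 4.710; τ_1 = 14.60/4.710 = 3.100 ms.
Leg 2: speed unknown; τ_2 = 37.93/γ_2.
Leg 3: γ = 77.31; τ_3 = 42.45/77.31 = 0.5491 ms.
Total proper time: 3.100 + τ_2 + 0.5491 = 13.73, so τ_2 = 13.73 − 3.649 = 10.08 ms.
γ_2 = 37.93/10.08 = 3.763; β = √(1 − 1/γ²) = √0.9294.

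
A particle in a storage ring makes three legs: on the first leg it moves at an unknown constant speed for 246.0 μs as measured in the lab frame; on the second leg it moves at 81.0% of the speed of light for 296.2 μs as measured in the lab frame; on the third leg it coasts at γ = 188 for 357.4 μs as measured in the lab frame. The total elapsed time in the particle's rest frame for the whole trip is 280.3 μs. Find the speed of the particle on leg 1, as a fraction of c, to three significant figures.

β = 0.905

Leg 1: speed unknown; τ_1 = 246.0/γ_1.
Leg 2: β = 0.810; γ = 1/√(1 − 0.810²) = 1/√0.3439 = 1.705; τ_2 = 296.2/1.705 = 173.7 μs.
Leg 3: γ = 188; τ_3 = 357.4/188.0 = 1.901 μs.
Total proper time: τ_1 + 173.7 + 1.901 = 280.3, so τ_1 = 280.3 − 175.6 = 104.7 μs.
γ_1 = 246.0/104.7 = 2.350; β = √(1 − 1/γ²) = √0.8189.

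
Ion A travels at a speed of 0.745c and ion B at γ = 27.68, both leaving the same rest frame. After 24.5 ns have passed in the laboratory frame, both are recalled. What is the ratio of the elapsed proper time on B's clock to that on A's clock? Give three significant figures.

τ_B/τ_A = 0.0542

A: γ = 1/√(1 − 0.745²) = 1/√0.4450 = 1.499. B: γ = 27.68.
τ_A/τ_B = γ_B/γ_A = 27.68/1.499 = 18.46, so τ_B/τ_A = 0.05416.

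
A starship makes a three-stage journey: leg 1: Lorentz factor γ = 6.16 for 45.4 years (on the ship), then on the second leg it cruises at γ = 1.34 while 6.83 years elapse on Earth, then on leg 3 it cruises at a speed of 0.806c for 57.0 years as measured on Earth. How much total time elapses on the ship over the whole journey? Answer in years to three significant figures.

Leg 1: 45.4 years is already measured on the ship.
Leg 2: γ = 1.34; τ_2 = 6.83/1.340 = 5.097 years.
Leg 3: γ = 1/√(1 − 0.806²) = 1/√0.3504 = 1.689; τ_3 = 57.0/1.689 = 33.74 years.
Total: 45.40 + 5.097 + 33.74 years.

τ = 84.2 years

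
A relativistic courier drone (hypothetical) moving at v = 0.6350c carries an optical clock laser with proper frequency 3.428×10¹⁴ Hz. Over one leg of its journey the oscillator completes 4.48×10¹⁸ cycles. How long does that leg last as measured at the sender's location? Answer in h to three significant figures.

γ = 1/√(1 − 0.6350²) = 1/√0.5968 = 1.294
Proper time for N cycles: τ = N/f = 4.48×10¹⁸/(3.428×10¹⁴) = 1.307×10⁴ s = 3.630 h.
Lab-frame duration Δt = γτ = 1.294 × 3.630 = 4.699 h.

Δt = 4.70 h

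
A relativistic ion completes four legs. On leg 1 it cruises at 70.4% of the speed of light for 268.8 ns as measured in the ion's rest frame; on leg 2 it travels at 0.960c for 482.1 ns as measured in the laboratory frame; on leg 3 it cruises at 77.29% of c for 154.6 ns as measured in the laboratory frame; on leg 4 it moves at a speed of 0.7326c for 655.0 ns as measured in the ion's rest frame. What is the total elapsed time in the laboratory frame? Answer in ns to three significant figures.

Δt = 1980 ns

Leg 1: β = 0.704; γ = 1/√(1 − 0.704²) = 1/√0.5044 = 1.408; Δt_1 = 1.408 × 268.8 = 378.5 ns.
Leg 2: 482.1 ns is already measured in the laboratory frame.
Leg 3: 154.6 ns is already measured in the laboratory frame.
Leg 4: γ = 1/√(1 − 0.7326²) = 1/√0.4633 = 1.469; Δt_4 = 1.469 × 655.0 = 962.3 ns.
Total: 378.5 + 482.1 + 154.6 + 962.3 ns.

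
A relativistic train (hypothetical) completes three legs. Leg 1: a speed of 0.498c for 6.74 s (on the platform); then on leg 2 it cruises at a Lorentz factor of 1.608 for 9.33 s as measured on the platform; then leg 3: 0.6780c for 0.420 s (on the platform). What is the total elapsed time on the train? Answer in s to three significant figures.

τ = 12.0 s

Leg 1: γ = 1/√(1 − 0.498²) = 1/√0.7520 = 1.153; τ_1 = 6.74/1.153 = 5.845 s.
Leg 2: γ = 1.608; τ_2 = 9.33/1.608 = 5.802 s.
Leg 3: γ = 1/√(1 − 0.6780²) = 1/√0.5403 = 1.360; τ_3 = 0.420/1.360 = 0.3087 s.
Total: 5.845 + 5.802 + 0.3087 s.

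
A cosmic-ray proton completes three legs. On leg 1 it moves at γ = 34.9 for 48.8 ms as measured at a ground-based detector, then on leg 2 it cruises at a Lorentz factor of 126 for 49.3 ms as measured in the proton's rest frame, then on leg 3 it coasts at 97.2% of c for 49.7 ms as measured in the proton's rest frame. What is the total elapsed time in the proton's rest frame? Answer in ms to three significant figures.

Leg 1: γ = 34.9; τ_1 = 48.8/34.90 = 1.398 ms.
Leg 2: 49.3 ms is already measured in the proton's rest frame.
Leg 3: 49.7 ms is already measured in the proton's rest frame.
Total: 1.398 + 49.30 + 49.70 ms.

τ = 100 ms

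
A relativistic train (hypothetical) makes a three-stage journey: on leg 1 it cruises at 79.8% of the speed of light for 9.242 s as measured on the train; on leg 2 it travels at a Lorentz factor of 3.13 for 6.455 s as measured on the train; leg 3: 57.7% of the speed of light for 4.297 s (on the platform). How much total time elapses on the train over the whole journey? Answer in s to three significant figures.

τ = 19.2 s

Leg 1: 9.242 s is already measured on the train.
Leg 2: 6.455 s is already measured on the train.
Leg 3: β = 0.577; γ = 1/√(1 − 0.577²) = 1/√0.6671 = 1.224; τ_3 = 4.297/1.224 = 3.510 s.
Total: 9.242 + 6.455 + 3.510 s.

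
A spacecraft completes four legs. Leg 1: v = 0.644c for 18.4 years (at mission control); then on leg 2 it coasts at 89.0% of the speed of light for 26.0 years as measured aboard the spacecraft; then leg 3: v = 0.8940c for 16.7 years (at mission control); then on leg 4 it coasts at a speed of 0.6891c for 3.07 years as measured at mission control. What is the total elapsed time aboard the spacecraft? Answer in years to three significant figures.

τ = 49.8 years

Leg 1: γ = 1/√(1 − 0.644²) = 1/√0.5853 = 1.307; τ_1 = 18.4/1.307 = 14.08 years.
Leg 2: 26.0 years is already measured aboard the spacecraft.
Leg 3: γ = 1/√(1 − 0.8940²) = 1/√0.2008 = 2.232; τ_3 = 16.7/2.232 = 7.483 years.
Leg 4: γ = 1/√(1 − 0.6891²) = 1/√0.5251 = 1.380; τ_4 = 3.07/1.380 = 2.225 years.
Total: 14.08 + 26.00 + 7.483 + 2.225 years.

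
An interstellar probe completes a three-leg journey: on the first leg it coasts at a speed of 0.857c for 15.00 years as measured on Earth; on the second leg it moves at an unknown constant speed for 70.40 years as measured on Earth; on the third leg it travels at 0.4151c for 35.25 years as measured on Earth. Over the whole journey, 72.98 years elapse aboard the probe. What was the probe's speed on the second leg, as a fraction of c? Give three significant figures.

Leg 1: γ = 1/√(1 − 0.857²) = 1/√0.2656 = 1.941; τ_1 = 15.00/1.941 = 7.730 years.
Leg 2: speed unknown; τ_2 = 70.40/γ_2.
Leg 3: γ = 1/√(1 − 0.4151²) = 1/√0.8277 = 1.099; τ_3 = 35.25/1.099 = 32.07 years.
Total proper time: 7.730 + τ_2 + 32.07 = 72.98, so τ_2 = 72.98 − 39.80 = 33.18 years.
γ_2 = 70.40/33.18 = 2.122; β = √(1 − 1/γ²) = √0.7779.

β = 0.882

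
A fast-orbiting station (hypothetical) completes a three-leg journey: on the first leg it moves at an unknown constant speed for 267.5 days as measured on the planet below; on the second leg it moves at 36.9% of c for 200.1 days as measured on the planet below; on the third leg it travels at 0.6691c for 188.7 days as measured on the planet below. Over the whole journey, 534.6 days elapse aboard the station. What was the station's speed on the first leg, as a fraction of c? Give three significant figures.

β = 0.627

Leg 1: speed unknown; τ_1 = 267.5/γ_1.
Leg 2: β = 0.369; γ = 1/√(1 − 0.369²) = 1/√0.8638 = 1.076; τ_2 = 200.1/1.076 = 186.0 days.
Leg 3: γ = 1/√(1 − 0.6691²) = 1/√0.5523 = 1.346; τ_3 = 188.7/1.346 = 140.2 days.
Total proper time: τ_1 + 186.0 + 140.2 = 534.6, so τ_1 = 534.6 − 326.2 = 208.4 days.
γ_1 = 267.5/208.4 = 1.284; β = √(1 − 1/γ²) = √0.3931.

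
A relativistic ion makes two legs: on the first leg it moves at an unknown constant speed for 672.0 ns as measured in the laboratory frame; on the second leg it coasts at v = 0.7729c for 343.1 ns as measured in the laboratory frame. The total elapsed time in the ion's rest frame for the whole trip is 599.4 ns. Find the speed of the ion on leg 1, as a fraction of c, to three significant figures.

β = 0.823

Leg 1: speed unknown; τ_1 = 672.0/γ_1.
Leg 2: γ = 1/√(1 − 0.7729²) = 1/√0.4026 = 1.576; τ_2 = 343.1/1.576 = 217.7 ns.
Total proper time: τ_1 + 217.7 = 599.4, so τ_1 = 599.4 − 217.7 = 381.7 ns.
γ_1 = 672.0/381.7 = 1.761; β = √(1 − 1/γ²) = √0.6774.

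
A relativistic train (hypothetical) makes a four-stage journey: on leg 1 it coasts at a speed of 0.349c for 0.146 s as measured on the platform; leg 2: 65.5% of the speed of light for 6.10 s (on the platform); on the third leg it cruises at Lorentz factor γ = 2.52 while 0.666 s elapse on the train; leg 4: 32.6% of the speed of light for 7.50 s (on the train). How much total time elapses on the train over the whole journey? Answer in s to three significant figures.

τ = 12.9 s

Leg 1: γ = 1/√(1 − 0.349²) = 1/√0.8782 = 1.067; τ_1 = 0.146/1.067 = 0.1368 s.
Leg 2: β = 0.655; γ = 1/√(1 − 0.655²) = 1/√0.5710 = 1.323; τ_2 = 6.10/1.323 = 4.609 s.
Leg 3: 0.666 s is already measured on the train.
Leg 4: 7.50 s is already measured on the train.
Total: 0.1368 + 4.609 + 0.6660 + 7.500 s.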